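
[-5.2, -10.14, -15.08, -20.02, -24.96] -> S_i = -5.20 + -4.94*i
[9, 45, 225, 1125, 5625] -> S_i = 9*5^i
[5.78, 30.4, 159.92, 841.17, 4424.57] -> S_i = 5.78*5.26^i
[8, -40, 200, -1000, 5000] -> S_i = 8*-5^i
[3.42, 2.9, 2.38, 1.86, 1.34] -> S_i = 3.42 + -0.52*i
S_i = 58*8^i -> [58, 464, 3712, 29696, 237568]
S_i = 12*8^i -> [12, 96, 768, 6144, 49152]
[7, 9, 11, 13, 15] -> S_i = 7 + 2*i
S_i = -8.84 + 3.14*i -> [-8.84, -5.7, -2.56, 0.58, 3.72]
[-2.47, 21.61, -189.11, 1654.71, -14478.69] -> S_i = -2.47*(-8.75)^i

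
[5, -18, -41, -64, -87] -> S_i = 5 + -23*i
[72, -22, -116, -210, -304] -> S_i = 72 + -94*i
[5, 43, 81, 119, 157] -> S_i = 5 + 38*i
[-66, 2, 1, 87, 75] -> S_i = Random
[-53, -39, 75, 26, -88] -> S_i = Random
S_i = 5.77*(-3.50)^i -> [5.77, -20.2, 70.68, -247.39, 865.86]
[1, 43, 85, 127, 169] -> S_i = 1 + 42*i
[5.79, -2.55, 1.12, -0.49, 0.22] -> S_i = 5.79*(-0.44)^i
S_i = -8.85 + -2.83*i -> [-8.85, -11.68, -14.51, -17.34, -20.17]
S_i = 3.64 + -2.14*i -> [3.64, 1.5, -0.64, -2.78, -4.92]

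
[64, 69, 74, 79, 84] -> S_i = 64 + 5*i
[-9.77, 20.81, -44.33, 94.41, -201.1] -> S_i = -9.77*(-2.13)^i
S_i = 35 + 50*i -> [35, 85, 135, 185, 235]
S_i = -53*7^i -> [-53, -371, -2597, -18179, -127253]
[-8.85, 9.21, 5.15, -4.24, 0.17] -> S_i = Random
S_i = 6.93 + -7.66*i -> [6.93, -0.73, -8.39, -16.05, -23.71]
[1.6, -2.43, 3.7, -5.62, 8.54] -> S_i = 1.60*(-1.52)^i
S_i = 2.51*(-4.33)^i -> [2.51, -10.87, 47.06, -203.77, 882.32]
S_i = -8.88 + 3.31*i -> [-8.88, -5.57, -2.26, 1.05, 4.36]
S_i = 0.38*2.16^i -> [0.38, 0.82, 1.77, 3.83, 8.27]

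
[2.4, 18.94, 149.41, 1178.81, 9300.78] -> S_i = 2.40*7.89^i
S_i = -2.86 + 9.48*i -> [-2.86, 6.62, 16.1, 25.58, 35.06]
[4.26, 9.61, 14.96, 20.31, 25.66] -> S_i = 4.26 + 5.35*i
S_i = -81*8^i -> [-81, -648, -5184, -41472, -331776]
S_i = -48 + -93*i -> [-48, -141, -234, -327, -420]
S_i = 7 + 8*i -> [7, 15, 23, 31, 39]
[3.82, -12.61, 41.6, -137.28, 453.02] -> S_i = 3.82*(-3.30)^i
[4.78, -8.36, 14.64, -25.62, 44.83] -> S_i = 4.78*(-1.75)^i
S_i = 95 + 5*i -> [95, 100, 105, 110, 115]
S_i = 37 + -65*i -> [37, -28, -93, -158, -223]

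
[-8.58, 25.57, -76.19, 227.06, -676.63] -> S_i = -8.58*(-2.98)^i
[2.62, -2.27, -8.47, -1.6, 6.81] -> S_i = Random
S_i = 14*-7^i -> [14, -98, 686, -4802, 33614]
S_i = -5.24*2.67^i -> [-5.24, -13.99, -37.36, -99.74, -266.3]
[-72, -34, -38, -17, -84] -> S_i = Random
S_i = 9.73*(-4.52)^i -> [9.73, -43.98, 198.79, -898.52, 4061.31]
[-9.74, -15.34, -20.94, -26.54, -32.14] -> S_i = -9.74 + -5.60*i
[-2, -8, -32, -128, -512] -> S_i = -2*4^i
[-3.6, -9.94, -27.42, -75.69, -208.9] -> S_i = -3.60*2.76^i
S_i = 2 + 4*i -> [2, 6, 10, 14, 18]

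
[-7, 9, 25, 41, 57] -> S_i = -7 + 16*i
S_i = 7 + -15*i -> [7, -8, -23, -38, -53]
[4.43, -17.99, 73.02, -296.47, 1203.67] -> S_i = 4.43*(-4.06)^i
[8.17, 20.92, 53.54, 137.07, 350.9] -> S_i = 8.17*2.56^i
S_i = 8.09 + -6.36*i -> [8.09, 1.73, -4.63, -10.99, -17.35]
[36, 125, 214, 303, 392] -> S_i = 36 + 89*i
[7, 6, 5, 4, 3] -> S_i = 7 + -1*i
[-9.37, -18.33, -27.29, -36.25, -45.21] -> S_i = -9.37 + -8.96*i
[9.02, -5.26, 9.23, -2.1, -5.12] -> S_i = Random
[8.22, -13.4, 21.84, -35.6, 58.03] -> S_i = 8.22*(-1.63)^i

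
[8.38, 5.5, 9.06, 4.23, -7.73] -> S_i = Random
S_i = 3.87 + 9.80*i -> [3.87, 13.67, 23.47, 33.27, 43.07]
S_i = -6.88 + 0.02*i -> [-6.88, -6.86, -6.84, -6.82, -6.8]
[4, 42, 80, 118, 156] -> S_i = 4 + 38*i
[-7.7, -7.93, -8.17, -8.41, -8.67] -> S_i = -7.70*1.03^i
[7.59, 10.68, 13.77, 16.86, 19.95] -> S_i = 7.59 + 3.09*i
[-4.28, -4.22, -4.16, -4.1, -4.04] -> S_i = -4.28 + 0.06*i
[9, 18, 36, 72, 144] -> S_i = 9*2^i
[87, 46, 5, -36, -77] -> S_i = 87 + -41*i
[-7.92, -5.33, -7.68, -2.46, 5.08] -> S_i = Random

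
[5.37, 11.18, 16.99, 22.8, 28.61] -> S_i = 5.37 + 5.81*i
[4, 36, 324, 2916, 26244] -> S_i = 4*9^i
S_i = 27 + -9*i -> [27, 18, 9, 0, -9]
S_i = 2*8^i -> [2, 16, 128, 1024, 8192]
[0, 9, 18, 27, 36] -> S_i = 0 + 9*i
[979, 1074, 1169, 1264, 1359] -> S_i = 979 + 95*i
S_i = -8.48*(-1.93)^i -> [-8.48, 16.37, -31.59, 60.96, -117.66]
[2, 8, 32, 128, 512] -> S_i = 2*4^i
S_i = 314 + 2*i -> [314, 316, 318, 320, 322]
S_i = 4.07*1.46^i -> [4.07, 5.94, 8.68, 12.67, 18.49]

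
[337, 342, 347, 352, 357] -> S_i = 337 + 5*i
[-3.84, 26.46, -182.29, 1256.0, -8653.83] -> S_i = -3.84*(-6.89)^i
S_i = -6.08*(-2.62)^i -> [-6.08, 15.93, -41.74, 109.35, -286.49]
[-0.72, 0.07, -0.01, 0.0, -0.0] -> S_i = -0.72*(-0.10)^i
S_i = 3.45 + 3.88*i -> [3.45, 7.33, 11.21, 15.09, 18.97]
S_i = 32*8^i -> [32, 256, 2048, 16384, 131072]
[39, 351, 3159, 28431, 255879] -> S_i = 39*9^i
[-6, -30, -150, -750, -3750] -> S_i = -6*5^i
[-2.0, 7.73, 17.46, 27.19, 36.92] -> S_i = -2.00 + 9.73*i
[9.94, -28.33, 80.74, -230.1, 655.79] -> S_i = 9.94*(-2.85)^i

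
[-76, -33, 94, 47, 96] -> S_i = Random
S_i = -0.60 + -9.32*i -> [-0.6, -9.92, -19.24, -28.56, -37.88]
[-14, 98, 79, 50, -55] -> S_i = Random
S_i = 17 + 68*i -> [17, 85, 153, 221, 289]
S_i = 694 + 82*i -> [694, 776, 858, 940, 1022]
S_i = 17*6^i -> [17, 102, 612, 3672, 22032]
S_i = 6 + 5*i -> [6, 11, 16, 21, 26]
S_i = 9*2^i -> [9, 18, 36, 72, 144]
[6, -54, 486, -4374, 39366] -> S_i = 6*-9^i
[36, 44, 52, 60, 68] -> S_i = 36 + 8*i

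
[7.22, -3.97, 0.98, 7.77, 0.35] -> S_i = Random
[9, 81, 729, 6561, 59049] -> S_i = 9*9^i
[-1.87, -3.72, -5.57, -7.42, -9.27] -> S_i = -1.87 + -1.85*i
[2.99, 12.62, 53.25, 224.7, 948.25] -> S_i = 2.99*4.22^i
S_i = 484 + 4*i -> [484, 488, 492, 496, 500]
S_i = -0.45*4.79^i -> [-0.45, -2.16, -10.32, -49.46, -236.89]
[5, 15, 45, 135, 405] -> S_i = 5*3^i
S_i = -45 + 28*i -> [-45, -17, 11, 39, 67]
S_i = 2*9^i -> [2, 18, 162, 1458, 13122]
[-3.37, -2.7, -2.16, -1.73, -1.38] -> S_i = -3.37*0.80^i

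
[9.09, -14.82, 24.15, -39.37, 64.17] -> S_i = 9.09*(-1.63)^i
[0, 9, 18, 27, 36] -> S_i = 0 + 9*i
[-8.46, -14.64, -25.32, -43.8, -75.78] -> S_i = -8.46*1.73^i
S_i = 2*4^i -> [2, 8, 32, 128, 512]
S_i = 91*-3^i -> [91, -273, 819, -2457, 7371]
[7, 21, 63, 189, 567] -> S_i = 7*3^i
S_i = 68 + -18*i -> [68, 50, 32, 14, -4]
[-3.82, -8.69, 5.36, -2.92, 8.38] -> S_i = Random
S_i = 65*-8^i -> [65, -520, 4160, -33280, 266240]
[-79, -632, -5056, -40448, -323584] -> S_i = -79*8^i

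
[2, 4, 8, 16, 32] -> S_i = 2*2^i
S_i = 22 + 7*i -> [22, 29, 36, 43, 50]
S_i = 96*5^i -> [96, 480, 2400, 12000, 60000]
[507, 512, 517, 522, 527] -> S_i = 507 + 5*i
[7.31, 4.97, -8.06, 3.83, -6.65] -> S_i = Random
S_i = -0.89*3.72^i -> [-0.89, -3.31, -12.32, -45.82, -170.44]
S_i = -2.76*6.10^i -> [-2.76, -16.84, -102.7, -626.47, -3821.45]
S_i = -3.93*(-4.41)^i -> [-3.93, 17.33, -76.43, 337.06, -1486.44]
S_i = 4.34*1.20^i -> [4.34, 5.21, 6.25, 7.5, 9.0]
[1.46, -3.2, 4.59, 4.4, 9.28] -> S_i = Random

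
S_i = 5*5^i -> [5, 25, 125, 625, 3125]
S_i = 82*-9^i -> [82, -738, 6642, -59778, 538002]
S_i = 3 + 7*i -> [3, 10, 17, 24, 31]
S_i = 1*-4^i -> [1, -4, 16, -64, 256]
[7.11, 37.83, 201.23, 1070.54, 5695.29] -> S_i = 7.11*5.32^i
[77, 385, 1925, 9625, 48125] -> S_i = 77*5^i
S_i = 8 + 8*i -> [8, 16, 24, 32, 40]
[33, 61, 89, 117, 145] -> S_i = 33 + 28*i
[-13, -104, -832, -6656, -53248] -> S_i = -13*8^i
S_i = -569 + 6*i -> [-569, -563, -557, -551, -545]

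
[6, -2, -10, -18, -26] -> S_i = 6 + -8*i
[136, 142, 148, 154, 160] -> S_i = 136 + 6*i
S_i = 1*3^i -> [1, 3, 9, 27, 81]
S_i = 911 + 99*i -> [911, 1010, 1109, 1208, 1307]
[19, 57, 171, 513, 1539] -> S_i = 19*3^i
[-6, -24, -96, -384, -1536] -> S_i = -6*4^i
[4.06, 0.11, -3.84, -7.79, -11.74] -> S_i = 4.06 + -3.95*i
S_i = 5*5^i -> [5, 25, 125, 625, 3125]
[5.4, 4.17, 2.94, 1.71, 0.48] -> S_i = 5.40 + -1.23*i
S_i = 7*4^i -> [7, 28, 112, 448, 1792]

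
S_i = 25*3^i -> [25, 75, 225, 675, 2025]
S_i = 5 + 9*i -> [5, 14, 23, 32, 41]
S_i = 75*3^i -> [75, 225, 675, 2025, 6075]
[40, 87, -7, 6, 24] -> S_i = Random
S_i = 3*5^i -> [3, 15, 75, 375, 1875]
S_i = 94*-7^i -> [94, -658, 4606, -32242, 225694]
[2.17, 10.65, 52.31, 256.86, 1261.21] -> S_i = 2.17*4.91^i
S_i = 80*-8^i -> [80, -640, 5120, -40960, 327680]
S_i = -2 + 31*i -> [-2, 29, 60, 91, 122]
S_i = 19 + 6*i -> [19, 25, 31, 37, 43]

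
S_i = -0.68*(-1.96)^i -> [-0.68, 1.33, -2.61, 5.12, -10.04]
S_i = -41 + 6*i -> [-41, -35, -29, -23, -17]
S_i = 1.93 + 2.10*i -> [1.93, 4.03, 6.13, 8.23, 10.33]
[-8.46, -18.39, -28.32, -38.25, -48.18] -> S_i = -8.46 + -9.93*i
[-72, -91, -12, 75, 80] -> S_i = Random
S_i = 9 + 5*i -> [9, 14, 19, 24, 29]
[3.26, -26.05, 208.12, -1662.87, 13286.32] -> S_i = 3.26*(-7.99)^i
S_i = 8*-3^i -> [8, -24, 72, -216, 648]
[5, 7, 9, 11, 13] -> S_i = 5 + 2*i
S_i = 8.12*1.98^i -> [8.12, 16.08, 31.83, 63.03, 124.8]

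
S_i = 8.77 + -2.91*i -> [8.77, 5.86, 2.95, 0.04, -2.87]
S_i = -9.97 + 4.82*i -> [-9.97, -5.15, -0.33, 4.49, 9.31]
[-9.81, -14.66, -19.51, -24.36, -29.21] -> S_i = -9.81 + -4.85*i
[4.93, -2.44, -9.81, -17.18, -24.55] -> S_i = 4.93 + -7.37*i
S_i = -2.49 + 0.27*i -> [-2.49, -2.22, -1.95, -1.68, -1.41]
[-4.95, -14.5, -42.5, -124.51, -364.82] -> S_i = -4.95*2.93^i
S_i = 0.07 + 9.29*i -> [0.07, 9.36, 18.65, 27.94, 37.23]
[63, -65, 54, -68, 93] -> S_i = Random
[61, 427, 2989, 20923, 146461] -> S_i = 61*7^i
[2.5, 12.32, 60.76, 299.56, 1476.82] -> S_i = 2.50*4.93^i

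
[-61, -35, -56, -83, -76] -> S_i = Random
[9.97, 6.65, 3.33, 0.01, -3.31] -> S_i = 9.97 + -3.32*i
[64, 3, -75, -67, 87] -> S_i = Random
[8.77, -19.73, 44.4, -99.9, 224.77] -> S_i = 8.77*(-2.25)^i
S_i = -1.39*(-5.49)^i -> [-1.39, 7.63, -41.89, 230.0, -1262.71]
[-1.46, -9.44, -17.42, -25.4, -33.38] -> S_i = -1.46 + -7.98*i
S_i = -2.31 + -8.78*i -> [-2.31, -11.09, -19.87, -28.65, -37.43]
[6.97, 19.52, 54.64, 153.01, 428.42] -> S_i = 6.97*2.80^i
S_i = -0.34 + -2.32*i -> [-0.34, -2.66, -4.98, -7.3, -9.62]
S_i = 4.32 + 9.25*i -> [4.32, 13.57, 22.82, 32.07, 41.32]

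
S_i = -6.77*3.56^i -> [-6.77, -24.1, -85.8, -305.45, -1087.4]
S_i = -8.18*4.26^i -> [-8.18, -34.85, -148.45, -632.39, -2693.96]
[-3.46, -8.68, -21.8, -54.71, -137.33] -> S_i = -3.46*2.51^i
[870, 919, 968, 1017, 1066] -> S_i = 870 + 49*i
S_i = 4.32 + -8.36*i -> [4.32, -4.04, -12.4, -20.76, -29.12]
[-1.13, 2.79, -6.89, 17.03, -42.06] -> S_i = -1.13*(-2.47)^i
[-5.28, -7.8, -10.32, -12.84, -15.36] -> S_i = -5.28 + -2.52*i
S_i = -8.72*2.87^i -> [-8.72, -25.03, -71.83, -206.14, -591.62]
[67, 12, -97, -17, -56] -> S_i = Random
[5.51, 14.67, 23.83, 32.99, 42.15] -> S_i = 5.51 + 9.16*i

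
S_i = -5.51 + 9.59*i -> [-5.51, 4.08, 13.67, 23.26, 32.85]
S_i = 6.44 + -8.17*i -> [6.44, -1.73, -9.9, -18.07, -26.24]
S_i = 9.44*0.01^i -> [9.44, 0.09, 0.0, 0.0, 0.0]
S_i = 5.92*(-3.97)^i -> [5.92, -23.5, 93.3, -370.42, 1470.56]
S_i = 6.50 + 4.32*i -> [6.5, 10.82, 15.14, 19.46, 23.78]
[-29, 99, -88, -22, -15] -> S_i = Random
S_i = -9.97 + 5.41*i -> [-9.97, -4.56, 0.85, 6.26, 11.67]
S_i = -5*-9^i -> [-5, 45, -405, 3645, -32805]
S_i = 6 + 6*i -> [6, 12, 18, 24, 30]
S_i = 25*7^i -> [25, 175, 1225, 8575, 60025]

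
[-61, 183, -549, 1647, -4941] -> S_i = -61*-3^i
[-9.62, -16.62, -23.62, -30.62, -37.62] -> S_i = -9.62 + -7.00*i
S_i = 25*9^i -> [25, 225, 2025, 18225, 164025]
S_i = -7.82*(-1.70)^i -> [-7.82, 13.29, -22.6, 38.42, -65.31]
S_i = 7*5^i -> [7, 35, 175, 875, 4375]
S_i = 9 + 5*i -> [9, 14, 19, 24, 29]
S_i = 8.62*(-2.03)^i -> [8.62, -17.5, 35.52, -72.11, 146.38]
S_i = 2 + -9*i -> [2, -7, -16, -25, -34]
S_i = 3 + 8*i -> [3, 11, 19, 27, 35]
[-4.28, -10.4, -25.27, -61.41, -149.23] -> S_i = -4.28*2.43^i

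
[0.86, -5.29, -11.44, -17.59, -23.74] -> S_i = 0.86 + -6.15*i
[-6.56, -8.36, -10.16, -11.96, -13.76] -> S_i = -6.56 + -1.80*i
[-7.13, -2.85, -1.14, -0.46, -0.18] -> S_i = -7.13*0.40^i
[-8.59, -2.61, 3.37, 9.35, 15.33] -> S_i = -8.59 + 5.98*i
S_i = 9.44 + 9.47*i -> [9.44, 18.91, 28.38, 37.85, 47.32]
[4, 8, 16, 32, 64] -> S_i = 4*2^i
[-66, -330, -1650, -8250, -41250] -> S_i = -66*5^i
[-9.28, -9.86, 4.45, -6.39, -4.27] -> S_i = Random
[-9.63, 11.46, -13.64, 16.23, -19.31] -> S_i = -9.63*(-1.19)^i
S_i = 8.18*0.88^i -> [8.18, 7.2, 6.33, 5.57, 4.91]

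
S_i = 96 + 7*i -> [96, 103, 110, 117, 124]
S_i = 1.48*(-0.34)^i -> [1.48, -0.5, 0.17, -0.06, 0.02]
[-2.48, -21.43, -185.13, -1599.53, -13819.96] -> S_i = -2.48*8.64^i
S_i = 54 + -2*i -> [54, 52, 50, 48, 46]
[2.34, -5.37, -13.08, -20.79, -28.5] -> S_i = 2.34 + -7.71*i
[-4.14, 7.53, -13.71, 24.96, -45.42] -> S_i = -4.14*(-1.82)^i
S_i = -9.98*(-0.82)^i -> [-9.98, 8.18, -6.71, 5.5, -4.51]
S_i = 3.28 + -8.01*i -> [3.28, -4.73, -12.74, -20.75, -28.76]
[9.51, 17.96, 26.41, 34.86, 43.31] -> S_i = 9.51 + 8.45*i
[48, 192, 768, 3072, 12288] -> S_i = 48*4^i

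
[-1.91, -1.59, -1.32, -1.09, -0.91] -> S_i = -1.91*0.83^i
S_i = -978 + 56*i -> [-978, -922, -866, -810, -754]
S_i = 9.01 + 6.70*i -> [9.01, 15.71, 22.41, 29.11, 35.81]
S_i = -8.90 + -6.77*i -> [-8.9, -15.67, -22.44, -29.21, -35.98]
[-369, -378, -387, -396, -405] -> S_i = -369 + -9*i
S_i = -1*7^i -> [-1, -7, -49, -343, -2401]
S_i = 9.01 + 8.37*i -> [9.01, 17.38, 25.75, 34.12, 42.49]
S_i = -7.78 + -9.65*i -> [-7.78, -17.43, -27.08, -36.73, -46.38]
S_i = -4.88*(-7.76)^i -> [-4.88, 37.87, -293.86, 2280.37, -17695.66]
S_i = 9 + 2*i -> [9, 11, 13, 15, 17]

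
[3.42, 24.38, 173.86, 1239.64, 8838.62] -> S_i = 3.42*7.13^i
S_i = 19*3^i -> [19, 57, 171, 513, 1539]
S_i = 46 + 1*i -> [46, 47, 48, 49, 50]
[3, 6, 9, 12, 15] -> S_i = 3 + 3*i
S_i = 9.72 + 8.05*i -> [9.72, 17.77, 25.82, 33.87, 41.92]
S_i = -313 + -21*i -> [-313, -334, -355, -376, -397]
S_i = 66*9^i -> [66, 594, 5346, 48114, 433026]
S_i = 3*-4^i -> [3, -12, 48, -192, 768]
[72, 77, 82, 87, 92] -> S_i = 72 + 5*i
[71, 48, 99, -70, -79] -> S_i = Random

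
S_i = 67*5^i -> [67, 335, 1675, 8375, 41875]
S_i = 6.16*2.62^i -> [6.16, 16.14, 42.28, 110.79, 290.26]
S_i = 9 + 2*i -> [9, 11, 13, 15, 17]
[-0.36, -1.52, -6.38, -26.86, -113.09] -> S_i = -0.36*4.21^i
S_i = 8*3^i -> [8, 24, 72, 216, 648]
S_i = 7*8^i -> [7, 56, 448, 3584, 28672]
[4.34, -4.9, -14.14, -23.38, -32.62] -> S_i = 4.34 + -9.24*i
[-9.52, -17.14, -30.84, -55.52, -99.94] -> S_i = -9.52*1.80^i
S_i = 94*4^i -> [94, 376, 1504, 6016, 24064]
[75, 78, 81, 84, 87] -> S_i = 75 + 3*i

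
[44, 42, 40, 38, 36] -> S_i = 44 + -2*i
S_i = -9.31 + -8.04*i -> [-9.31, -17.35, -25.39, -33.43, -41.47]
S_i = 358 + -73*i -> [358, 285, 212, 139, 66]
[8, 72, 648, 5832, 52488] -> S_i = 8*9^i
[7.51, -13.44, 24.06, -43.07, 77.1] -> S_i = 7.51*(-1.79)^i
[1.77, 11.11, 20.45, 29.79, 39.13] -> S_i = 1.77 + 9.34*i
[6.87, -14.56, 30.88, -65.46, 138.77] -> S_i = 6.87*(-2.12)^i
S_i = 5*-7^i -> [5, -35, 245, -1715, 12005]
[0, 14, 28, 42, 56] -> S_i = 0 + 14*i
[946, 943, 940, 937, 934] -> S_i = 946 + -3*i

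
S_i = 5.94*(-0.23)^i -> [5.94, -1.37, 0.31, -0.07, 0.02]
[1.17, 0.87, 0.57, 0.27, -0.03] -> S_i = 1.17 + -0.30*i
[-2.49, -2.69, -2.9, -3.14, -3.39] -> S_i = -2.49*1.08^i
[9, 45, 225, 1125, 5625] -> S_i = 9*5^i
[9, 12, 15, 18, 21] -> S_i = 9 + 3*i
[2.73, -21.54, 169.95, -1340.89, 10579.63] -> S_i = 2.73*(-7.89)^i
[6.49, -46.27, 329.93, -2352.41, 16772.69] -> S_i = 6.49*(-7.13)^i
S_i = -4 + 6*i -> [-4, 2, 8, 14, 20]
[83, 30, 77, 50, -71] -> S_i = Random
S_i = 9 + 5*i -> [9, 14, 19, 24, 29]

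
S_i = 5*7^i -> [5, 35, 245, 1715, 12005]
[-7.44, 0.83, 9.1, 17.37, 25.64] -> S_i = -7.44 + 8.27*i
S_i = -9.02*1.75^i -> [-9.02, -15.78, -27.62, -48.34, -84.6]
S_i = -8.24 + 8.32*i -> [-8.24, 0.08, 8.4, 16.72, 25.04]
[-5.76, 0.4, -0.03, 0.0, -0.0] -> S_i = -5.76*(-0.07)^i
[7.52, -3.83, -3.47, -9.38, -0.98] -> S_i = Random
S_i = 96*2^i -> [96, 192, 384, 768, 1536]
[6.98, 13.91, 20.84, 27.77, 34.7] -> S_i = 6.98 + 6.93*i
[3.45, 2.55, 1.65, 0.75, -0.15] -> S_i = 3.45 + -0.90*i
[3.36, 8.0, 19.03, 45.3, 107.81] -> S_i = 3.36*2.38^i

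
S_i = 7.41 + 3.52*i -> [7.41, 10.93, 14.45, 17.97, 21.49]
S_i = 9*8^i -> [9, 72, 576, 4608, 36864]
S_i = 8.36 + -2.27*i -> [8.36, 6.09, 3.82, 1.55, -0.72]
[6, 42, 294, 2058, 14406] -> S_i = 6*7^i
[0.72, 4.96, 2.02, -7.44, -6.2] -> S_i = Random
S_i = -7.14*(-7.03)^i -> [-7.14, 50.19, -352.87, 2480.64, -17438.92]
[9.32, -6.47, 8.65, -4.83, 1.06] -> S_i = Random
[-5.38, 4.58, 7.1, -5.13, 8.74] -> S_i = Random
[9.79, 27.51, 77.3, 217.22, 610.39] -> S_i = 9.79*2.81^i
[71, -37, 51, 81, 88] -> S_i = Random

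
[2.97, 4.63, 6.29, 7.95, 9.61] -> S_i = 2.97 + 1.66*i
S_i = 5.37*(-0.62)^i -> [5.37, -3.33, 2.06, -1.28, 0.79]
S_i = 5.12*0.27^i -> [5.12, 1.38, 0.37, 0.1, 0.03]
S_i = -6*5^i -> [-6, -30, -150, -750, -3750]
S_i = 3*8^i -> [3, 24, 192, 1536, 12288]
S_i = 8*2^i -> [8, 16, 32, 64, 128]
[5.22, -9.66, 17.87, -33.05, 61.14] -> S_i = 5.22*(-1.85)^i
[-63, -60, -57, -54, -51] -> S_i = -63 + 3*i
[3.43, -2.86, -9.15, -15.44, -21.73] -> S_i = 3.43 + -6.29*i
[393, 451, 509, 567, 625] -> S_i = 393 + 58*i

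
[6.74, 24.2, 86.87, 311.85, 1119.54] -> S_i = 6.74*3.59^i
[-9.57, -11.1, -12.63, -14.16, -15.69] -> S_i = -9.57 + -1.53*i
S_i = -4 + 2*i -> [-4, -2, 0, 2, 4]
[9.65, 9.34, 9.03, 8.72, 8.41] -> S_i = 9.65 + -0.31*i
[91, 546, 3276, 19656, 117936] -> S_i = 91*6^i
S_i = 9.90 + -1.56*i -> [9.9, 8.34, 6.78, 5.22, 3.66]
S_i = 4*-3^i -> [4, -12, 36, -108, 324]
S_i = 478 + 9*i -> [478, 487, 496, 505, 514]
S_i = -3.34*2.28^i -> [-3.34, -7.62, -17.36, -39.59, -90.26]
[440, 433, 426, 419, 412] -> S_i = 440 + -7*i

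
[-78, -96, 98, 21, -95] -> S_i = Random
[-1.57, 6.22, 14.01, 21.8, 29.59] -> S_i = -1.57 + 7.79*i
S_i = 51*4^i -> [51, 204, 816, 3264, 13056]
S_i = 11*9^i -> [11, 99, 891, 8019, 72171]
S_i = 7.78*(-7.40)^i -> [7.78, -57.57, 426.03, -3152.64, 23329.56]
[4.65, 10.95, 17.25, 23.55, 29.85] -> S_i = 4.65 + 6.30*i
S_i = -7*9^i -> [-7, -63, -567, -5103, -45927]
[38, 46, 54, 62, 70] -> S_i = 38 + 8*i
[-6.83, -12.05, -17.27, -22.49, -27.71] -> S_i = -6.83 + -5.22*i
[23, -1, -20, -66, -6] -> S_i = Random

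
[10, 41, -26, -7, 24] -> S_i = Random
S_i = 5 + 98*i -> [5, 103, 201, 299, 397]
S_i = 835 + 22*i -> [835, 857, 879, 901, 923]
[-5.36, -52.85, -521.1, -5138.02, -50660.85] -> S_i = -5.36*9.86^i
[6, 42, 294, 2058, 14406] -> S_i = 6*7^i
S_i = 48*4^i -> [48, 192, 768, 3072, 12288]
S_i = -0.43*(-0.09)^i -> [-0.43, 0.04, -0.0, 0.0, -0.0]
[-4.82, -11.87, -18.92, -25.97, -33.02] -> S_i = -4.82 + -7.05*i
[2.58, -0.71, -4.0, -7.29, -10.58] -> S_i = 2.58 + -3.29*i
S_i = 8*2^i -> [8, 16, 32, 64, 128]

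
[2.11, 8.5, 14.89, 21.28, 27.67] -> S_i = 2.11 + 6.39*i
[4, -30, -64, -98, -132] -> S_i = 4 + -34*i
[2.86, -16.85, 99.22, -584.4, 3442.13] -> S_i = 2.86*(-5.89)^i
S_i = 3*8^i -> [3, 24, 192, 1536, 12288]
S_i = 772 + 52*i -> [772, 824, 876, 928, 980]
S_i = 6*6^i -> [6, 36, 216, 1296, 7776]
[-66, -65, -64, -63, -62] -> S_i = -66 + 1*i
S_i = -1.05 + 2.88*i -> [-1.05, 1.83, 4.71, 7.59, 10.47]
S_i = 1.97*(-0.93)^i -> [1.97, -1.83, 1.7, -1.58, 1.47]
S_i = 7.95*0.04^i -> [7.95, 0.32, 0.01, 0.0, 0.0]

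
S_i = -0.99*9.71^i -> [-0.99, -9.61, -93.34, -906.34, -8800.6]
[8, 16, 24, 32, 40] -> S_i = 8 + 8*i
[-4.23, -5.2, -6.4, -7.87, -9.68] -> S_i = -4.23*1.23^i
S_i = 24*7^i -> [24, 168, 1176, 8232, 57624]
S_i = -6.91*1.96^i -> [-6.91, -13.54, -26.55, -52.03, -101.98]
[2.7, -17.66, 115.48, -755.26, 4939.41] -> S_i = 2.70*(-6.54)^i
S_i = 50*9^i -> [50, 450, 4050, 36450, 328050]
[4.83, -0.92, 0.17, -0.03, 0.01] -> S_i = 4.83*(-0.19)^i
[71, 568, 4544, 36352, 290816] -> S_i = 71*8^i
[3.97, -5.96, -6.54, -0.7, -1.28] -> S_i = Random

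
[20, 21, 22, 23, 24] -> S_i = 20 + 1*i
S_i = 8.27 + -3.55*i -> [8.27, 4.72, 1.17, -2.38, -5.93]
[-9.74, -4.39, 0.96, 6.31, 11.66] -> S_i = -9.74 + 5.35*i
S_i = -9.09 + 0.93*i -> [-9.09, -8.16, -7.23, -6.3, -5.37]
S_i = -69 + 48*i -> [-69, -21, 27, 75, 123]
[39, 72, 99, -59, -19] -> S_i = Random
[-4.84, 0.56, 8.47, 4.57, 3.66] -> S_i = Random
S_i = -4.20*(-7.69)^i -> [-4.2, 32.3, -248.37, 1909.98, -14687.73]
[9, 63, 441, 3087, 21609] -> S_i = 9*7^i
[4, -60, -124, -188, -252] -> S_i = 4 + -64*i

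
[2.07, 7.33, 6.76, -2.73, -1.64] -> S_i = Random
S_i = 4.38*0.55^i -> [4.38, 2.41, 1.32, 0.73, 0.4]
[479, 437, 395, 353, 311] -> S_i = 479 + -42*i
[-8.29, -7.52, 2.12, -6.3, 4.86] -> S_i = Random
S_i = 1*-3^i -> [1, -3, 9, -27, 81]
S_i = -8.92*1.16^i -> [-8.92, -10.35, -12.0, -13.92, -16.15]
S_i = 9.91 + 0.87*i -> [9.91, 10.78, 11.65, 12.52, 13.39]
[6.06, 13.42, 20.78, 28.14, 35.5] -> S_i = 6.06 + 7.36*i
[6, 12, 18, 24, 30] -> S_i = 6 + 6*i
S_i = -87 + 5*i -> [-87, -82, -77, -72, -67]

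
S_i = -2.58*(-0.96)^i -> [-2.58, 2.48, -2.38, 2.28, -2.19]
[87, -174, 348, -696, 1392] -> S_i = 87*-2^i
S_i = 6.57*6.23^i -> [6.57, 40.93, 255.0, 1588.65, 9897.32]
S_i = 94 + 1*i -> [94, 95, 96, 97, 98]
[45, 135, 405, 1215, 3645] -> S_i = 45*3^i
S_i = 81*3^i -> [81, 243, 729, 2187, 6561]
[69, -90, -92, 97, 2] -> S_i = Random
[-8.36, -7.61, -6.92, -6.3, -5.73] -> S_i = -8.36*0.91^i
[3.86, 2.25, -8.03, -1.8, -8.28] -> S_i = Random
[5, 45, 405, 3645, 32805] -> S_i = 5*9^i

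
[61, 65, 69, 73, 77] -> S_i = 61 + 4*i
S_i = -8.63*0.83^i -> [-8.63, -7.16, -5.95, -4.93, -4.1]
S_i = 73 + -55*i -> [73, 18, -37, -92, -147]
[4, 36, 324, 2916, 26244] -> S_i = 4*9^i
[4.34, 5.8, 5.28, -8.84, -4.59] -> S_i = Random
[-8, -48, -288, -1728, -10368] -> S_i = -8*6^i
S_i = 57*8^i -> [57, 456, 3648, 29184, 233472]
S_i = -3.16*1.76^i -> [-3.16, -5.56, -9.79, -17.23, -30.32]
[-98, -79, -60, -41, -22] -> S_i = -98 + 19*i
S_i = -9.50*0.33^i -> [-9.5, -3.14, -1.03, -0.34, -0.11]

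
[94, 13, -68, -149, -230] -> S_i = 94 + -81*i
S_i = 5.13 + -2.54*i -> [5.13, 2.59, 0.05, -2.49, -5.03]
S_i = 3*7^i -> [3, 21, 147, 1029, 7203]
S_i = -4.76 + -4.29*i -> [-4.76, -9.05, -13.34, -17.63, -21.92]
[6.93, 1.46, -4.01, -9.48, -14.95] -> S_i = 6.93 + -5.47*i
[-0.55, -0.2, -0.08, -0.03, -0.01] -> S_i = -0.55*0.37^i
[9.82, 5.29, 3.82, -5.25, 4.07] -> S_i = Random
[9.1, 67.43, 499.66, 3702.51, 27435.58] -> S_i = 9.10*7.41^i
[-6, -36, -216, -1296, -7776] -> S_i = -6*6^i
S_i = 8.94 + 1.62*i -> [8.94, 10.56, 12.18, 13.8, 15.42]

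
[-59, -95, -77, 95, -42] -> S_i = Random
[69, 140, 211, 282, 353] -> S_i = 69 + 71*i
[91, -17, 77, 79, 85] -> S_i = Random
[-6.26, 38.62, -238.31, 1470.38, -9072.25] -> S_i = -6.26*(-6.17)^i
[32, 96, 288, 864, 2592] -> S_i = 32*3^i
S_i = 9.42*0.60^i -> [9.42, 5.65, 3.39, 2.03, 1.22]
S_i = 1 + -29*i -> [1, -28, -57, -86, -115]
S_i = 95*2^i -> [95, 190, 380, 760, 1520]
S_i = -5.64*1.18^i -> [-5.64, -6.66, -7.85, -9.27, -10.93]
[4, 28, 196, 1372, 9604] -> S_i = 4*7^i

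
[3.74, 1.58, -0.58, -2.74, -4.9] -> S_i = 3.74 + -2.16*i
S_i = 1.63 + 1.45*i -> [1.63, 3.08, 4.53, 5.98, 7.43]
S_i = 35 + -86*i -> [35, -51, -137, -223, -309]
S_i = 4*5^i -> [4, 20, 100, 500, 2500]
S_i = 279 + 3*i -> [279, 282, 285, 288, 291]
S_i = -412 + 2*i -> [-412, -410, -408, -406, -404]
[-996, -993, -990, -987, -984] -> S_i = -996 + 3*i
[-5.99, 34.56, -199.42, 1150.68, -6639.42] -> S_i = -5.99*(-5.77)^i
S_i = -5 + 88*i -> [-5, 83, 171, 259, 347]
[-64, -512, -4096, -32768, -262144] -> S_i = -64*8^i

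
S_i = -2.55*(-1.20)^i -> [-2.55, 3.06, -3.67, 4.41, -5.29]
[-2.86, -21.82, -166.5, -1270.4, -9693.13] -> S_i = -2.86*7.63^i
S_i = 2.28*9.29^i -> [2.28, 21.18, 196.77, 1828.02, 16982.35]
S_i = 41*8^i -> [41, 328, 2624, 20992, 167936]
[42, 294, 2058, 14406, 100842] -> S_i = 42*7^i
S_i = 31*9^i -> [31, 279, 2511, 22599, 203391]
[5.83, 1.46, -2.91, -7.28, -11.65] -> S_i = 5.83 + -4.37*i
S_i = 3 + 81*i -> [3, 84, 165, 246, 327]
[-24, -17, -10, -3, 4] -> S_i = -24 + 7*i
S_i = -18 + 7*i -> [-18, -11, -4, 3, 10]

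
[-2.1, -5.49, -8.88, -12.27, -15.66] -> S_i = -2.10 + -3.39*i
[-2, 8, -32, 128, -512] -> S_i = -2*-4^i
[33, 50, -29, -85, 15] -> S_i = Random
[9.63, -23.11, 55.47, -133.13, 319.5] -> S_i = 9.63*(-2.40)^i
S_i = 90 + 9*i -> [90, 99, 108, 117, 126]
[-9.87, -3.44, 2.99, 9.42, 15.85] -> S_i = -9.87 + 6.43*i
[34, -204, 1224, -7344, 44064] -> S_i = 34*-6^i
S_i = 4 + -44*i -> [4, -40, -84, -128, -172]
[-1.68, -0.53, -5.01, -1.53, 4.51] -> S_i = Random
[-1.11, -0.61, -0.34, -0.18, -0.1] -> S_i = -1.11*0.55^i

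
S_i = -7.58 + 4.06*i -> [-7.58, -3.52, 0.54, 4.6, 8.66]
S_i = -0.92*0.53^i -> [-0.92, -0.49, -0.26, -0.14, -0.07]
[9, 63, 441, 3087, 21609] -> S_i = 9*7^i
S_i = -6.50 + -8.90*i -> [-6.5, -15.4, -24.3, -33.2, -42.1]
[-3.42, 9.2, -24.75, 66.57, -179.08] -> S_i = -3.42*(-2.69)^i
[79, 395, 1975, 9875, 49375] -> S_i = 79*5^i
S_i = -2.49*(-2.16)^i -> [-2.49, 5.38, -11.62, 25.09, -54.2]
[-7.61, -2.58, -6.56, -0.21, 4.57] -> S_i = Random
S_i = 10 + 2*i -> [10, 12, 14, 16, 18]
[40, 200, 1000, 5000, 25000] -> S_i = 40*5^i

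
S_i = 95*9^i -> [95, 855, 7695, 69255, 623295]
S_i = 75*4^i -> [75, 300, 1200, 4800, 19200]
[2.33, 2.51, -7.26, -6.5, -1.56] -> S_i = Random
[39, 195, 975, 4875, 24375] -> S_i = 39*5^i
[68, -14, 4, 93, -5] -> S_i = Random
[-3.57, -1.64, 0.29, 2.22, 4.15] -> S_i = -3.57 + 1.93*i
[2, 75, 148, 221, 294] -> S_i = 2 + 73*i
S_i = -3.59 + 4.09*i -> [-3.59, 0.5, 4.59, 8.68, 12.77]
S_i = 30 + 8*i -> [30, 38, 46, 54, 62]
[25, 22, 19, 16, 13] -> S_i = 25 + -3*i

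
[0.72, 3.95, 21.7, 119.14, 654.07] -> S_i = 0.72*5.49^i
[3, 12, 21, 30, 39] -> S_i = 3 + 9*i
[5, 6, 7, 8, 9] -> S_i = 5 + 1*i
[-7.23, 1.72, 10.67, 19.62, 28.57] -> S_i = -7.23 + 8.95*i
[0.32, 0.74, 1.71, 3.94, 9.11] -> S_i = 0.32*2.31^i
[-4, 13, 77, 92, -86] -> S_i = Random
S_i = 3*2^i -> [3, 6, 12, 24, 48]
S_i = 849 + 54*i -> [849, 903, 957, 1011, 1065]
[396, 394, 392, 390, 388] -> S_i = 396 + -2*i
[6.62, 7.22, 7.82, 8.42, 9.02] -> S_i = 6.62 + 0.60*i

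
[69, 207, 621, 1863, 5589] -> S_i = 69*3^i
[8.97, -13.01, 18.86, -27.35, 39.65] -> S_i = 8.97*(-1.45)^i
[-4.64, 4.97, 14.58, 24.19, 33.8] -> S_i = -4.64 + 9.61*i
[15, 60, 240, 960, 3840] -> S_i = 15*4^i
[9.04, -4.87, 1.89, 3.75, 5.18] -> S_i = Random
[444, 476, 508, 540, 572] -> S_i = 444 + 32*i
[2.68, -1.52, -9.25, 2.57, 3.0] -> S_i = Random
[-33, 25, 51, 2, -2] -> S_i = Random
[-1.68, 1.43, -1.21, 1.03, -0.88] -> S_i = -1.68*(-0.85)^i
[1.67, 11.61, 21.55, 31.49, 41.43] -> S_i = 1.67 + 9.94*i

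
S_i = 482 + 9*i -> [482, 491, 500, 509, 518]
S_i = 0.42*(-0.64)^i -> [0.42, -0.27, 0.17, -0.11, 0.07]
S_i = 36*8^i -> [36, 288, 2304, 18432, 147456]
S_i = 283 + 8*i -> [283, 291, 299, 307, 315]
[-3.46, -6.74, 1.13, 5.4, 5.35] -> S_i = Random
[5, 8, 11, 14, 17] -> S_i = 5 + 3*i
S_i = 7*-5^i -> [7, -35, 175, -875, 4375]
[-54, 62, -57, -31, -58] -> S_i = Random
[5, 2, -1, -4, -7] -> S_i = 5 + -3*i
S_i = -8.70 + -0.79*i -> [-8.7, -9.49, -10.28, -11.07, -11.86]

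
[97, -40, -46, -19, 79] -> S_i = Random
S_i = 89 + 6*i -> [89, 95, 101, 107, 113]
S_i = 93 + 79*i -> [93, 172, 251, 330, 409]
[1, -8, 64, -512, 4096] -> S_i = 1*-8^i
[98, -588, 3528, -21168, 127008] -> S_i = 98*-6^i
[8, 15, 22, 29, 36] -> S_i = 8 + 7*i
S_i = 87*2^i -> [87, 174, 348, 696, 1392]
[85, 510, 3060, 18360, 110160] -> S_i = 85*6^i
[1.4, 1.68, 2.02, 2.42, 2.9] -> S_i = 1.40*1.20^i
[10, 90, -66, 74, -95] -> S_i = Random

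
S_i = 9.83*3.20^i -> [9.83, 31.46, 100.66, 322.11, 1030.75]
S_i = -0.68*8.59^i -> [-0.68, -5.84, -50.18, -431.01, -3702.38]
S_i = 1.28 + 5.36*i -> [1.28, 6.64, 12.0, 17.36, 22.72]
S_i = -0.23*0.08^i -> [-0.23, -0.02, -0.0, -0.0, -0.0]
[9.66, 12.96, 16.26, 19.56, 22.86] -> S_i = 9.66 + 3.30*i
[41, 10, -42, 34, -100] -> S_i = Random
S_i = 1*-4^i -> [1, -4, 16, -64, 256]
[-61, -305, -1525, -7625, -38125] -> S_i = -61*5^i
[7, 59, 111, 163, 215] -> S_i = 7 + 52*i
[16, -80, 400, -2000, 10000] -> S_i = 16*-5^i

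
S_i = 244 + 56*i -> [244, 300, 356, 412, 468]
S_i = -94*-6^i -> [-94, 564, -3384, 20304, -121824]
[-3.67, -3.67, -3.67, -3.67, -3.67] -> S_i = -3.67*1.00^i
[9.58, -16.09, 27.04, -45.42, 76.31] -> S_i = 9.58*(-1.68)^i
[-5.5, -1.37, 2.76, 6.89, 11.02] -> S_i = -5.50 + 4.13*i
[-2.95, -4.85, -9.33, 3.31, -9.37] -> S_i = Random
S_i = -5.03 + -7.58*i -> [-5.03, -12.61, -20.19, -27.77, -35.35]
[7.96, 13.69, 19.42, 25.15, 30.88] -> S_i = 7.96 + 5.73*i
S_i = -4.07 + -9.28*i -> [-4.07, -13.35, -22.63, -31.91, -41.19]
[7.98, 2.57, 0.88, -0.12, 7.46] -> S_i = Random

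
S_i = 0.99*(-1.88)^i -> [0.99, -1.86, 3.5, -6.58, 12.37]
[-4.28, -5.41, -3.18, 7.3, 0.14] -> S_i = Random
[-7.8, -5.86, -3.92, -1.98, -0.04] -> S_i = -7.80 + 1.94*i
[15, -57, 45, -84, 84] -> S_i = Random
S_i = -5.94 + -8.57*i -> [-5.94, -14.51, -23.08, -31.65, -40.22]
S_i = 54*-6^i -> [54, -324, 1944, -11664, 69984]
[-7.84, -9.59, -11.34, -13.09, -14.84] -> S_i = -7.84 + -1.75*i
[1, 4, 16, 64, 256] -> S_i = 1*4^i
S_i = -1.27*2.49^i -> [-1.27, -3.16, -7.87, -19.61, -48.82]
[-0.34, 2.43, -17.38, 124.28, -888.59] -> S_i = -0.34*(-7.15)^i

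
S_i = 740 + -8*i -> [740, 732, 724, 716, 708]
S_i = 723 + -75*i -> [723, 648, 573, 498, 423]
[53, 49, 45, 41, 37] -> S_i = 53 + -4*i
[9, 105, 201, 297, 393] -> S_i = 9 + 96*i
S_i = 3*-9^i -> [3, -27, 243, -2187, 19683]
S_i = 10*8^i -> [10, 80, 640, 5120, 40960]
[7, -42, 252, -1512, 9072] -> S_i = 7*-6^i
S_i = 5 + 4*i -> [5, 9, 13, 17, 21]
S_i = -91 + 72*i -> [-91, -19, 53, 125, 197]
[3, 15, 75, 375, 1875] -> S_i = 3*5^i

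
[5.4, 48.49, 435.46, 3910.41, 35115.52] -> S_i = 5.40*8.98^i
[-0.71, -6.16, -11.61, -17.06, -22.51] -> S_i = -0.71 + -5.45*i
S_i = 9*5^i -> [9, 45, 225, 1125, 5625]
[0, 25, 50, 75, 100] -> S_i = 0 + 25*i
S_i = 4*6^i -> [4, 24, 144, 864, 5184]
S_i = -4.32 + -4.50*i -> [-4.32, -8.82, -13.32, -17.82, -22.32]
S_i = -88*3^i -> [-88, -264, -792, -2376, -7128]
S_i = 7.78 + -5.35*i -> [7.78, 2.43, -2.92, -8.27, -13.62]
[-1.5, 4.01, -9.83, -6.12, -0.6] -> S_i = Random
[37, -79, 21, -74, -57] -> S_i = Random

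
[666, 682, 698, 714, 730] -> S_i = 666 + 16*i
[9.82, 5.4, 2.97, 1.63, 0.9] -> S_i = 9.82*0.55^i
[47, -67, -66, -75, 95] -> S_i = Random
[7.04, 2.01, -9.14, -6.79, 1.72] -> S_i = Random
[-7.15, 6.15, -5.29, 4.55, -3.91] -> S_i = -7.15*(-0.86)^i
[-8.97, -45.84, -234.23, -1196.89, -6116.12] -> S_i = -8.97*5.11^i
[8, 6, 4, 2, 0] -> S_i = 8 + -2*i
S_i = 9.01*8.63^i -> [9.01, 77.76, 671.04, 5791.05, 49976.75]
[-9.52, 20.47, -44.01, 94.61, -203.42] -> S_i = -9.52*(-2.15)^i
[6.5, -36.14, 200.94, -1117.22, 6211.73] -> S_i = 6.50*(-5.56)^i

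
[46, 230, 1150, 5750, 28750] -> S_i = 46*5^i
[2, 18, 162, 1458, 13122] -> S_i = 2*9^i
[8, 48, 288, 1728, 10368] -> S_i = 8*6^i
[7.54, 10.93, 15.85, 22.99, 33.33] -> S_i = 7.54*1.45^i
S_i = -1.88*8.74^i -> [-1.88, -16.43, -143.61, -1255.14, -10969.92]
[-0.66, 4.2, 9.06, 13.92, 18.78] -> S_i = -0.66 + 4.86*i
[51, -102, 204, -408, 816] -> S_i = 51*-2^i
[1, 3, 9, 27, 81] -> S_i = 1*3^i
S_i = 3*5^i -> [3, 15, 75, 375, 1875]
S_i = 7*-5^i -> [7, -35, 175, -875, 4375]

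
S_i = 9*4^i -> [9, 36, 144, 576, 2304]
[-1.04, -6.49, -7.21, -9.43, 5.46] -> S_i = Random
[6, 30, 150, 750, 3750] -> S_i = 6*5^i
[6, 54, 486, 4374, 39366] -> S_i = 6*9^i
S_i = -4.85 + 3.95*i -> [-4.85, -0.9, 3.05, 7.0, 10.95]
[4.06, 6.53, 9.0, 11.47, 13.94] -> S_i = 4.06 + 2.47*i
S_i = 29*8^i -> [29, 232, 1856, 14848, 118784]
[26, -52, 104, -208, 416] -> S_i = 26*-2^i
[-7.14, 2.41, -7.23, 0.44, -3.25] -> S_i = Random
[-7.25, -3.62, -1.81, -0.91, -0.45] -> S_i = -7.25*0.50^i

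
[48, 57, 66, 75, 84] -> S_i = 48 + 9*i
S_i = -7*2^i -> [-7, -14, -28, -56, -112]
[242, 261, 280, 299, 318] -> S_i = 242 + 19*i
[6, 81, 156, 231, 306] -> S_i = 6 + 75*i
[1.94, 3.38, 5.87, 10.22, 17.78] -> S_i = 1.94*1.74^i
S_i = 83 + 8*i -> [83, 91, 99, 107, 115]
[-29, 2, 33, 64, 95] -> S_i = -29 + 31*i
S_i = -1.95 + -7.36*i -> [-1.95, -9.31, -16.67, -24.03, -31.39]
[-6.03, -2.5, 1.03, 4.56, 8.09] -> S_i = -6.03 + 3.53*i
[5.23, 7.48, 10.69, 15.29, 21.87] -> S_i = 5.23*1.43^i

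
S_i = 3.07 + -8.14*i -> [3.07, -5.07, -13.21, -21.35, -29.49]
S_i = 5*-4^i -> [5, -20, 80, -320, 1280]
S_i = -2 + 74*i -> [-2, 72, 146, 220, 294]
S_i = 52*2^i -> [52, 104, 208, 416, 832]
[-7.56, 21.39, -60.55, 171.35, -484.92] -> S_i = -7.56*(-2.83)^i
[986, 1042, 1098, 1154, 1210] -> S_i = 986 + 56*i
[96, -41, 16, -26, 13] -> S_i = Random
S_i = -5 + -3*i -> [-5, -8, -11, -14, -17]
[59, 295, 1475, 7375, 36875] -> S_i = 59*5^i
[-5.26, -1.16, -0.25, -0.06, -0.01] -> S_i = -5.26*0.22^i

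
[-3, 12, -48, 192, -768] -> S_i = -3*-4^i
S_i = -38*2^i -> [-38, -76, -152, -304, -608]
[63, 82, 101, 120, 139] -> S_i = 63 + 19*i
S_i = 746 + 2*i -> [746, 748, 750, 752, 754]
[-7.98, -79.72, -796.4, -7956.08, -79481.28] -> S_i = -7.98*9.99^i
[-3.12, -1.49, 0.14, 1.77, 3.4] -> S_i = -3.12 + 1.63*i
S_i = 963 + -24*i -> [963, 939, 915, 891, 867]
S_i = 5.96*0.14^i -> [5.96, 0.83, 0.12, 0.02, 0.0]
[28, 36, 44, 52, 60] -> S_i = 28 + 8*i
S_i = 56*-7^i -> [56, -392, 2744, -19208, 134456]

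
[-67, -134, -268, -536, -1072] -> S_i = -67*2^i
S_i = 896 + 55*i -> [896, 951, 1006, 1061, 1116]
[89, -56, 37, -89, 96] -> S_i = Random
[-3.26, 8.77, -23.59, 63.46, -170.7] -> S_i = -3.26*(-2.69)^i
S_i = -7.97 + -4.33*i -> [-7.97, -12.3, -16.63, -20.96, -25.29]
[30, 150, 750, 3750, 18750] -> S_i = 30*5^i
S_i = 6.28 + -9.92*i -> [6.28, -3.64, -13.56, -23.48, -33.4]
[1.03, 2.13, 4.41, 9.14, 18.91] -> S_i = 1.03*2.07^i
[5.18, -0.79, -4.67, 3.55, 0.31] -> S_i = Random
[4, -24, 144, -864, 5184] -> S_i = 4*-6^i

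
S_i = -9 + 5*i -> [-9, -4, 1, 6, 11]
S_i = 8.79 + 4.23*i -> [8.79, 13.02, 17.25, 21.48, 25.71]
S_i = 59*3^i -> [59, 177, 531, 1593, 4779]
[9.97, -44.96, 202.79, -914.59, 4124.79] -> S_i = 9.97*(-4.51)^i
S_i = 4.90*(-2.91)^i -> [4.9, -14.26, 41.49, -120.75, 351.37]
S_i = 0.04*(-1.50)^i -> [0.04, -0.06, 0.09, -0.14, 0.2]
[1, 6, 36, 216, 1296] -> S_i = 1*6^i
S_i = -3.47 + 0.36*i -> [-3.47, -3.11, -2.75, -2.39, -2.03]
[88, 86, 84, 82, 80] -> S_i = 88 + -2*i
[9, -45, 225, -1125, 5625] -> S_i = 9*-5^i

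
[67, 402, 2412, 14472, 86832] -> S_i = 67*6^i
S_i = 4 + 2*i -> [4, 6, 8, 10, 12]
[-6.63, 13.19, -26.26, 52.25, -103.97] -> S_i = -6.63*(-1.99)^i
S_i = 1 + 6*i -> [1, 7, 13, 19, 25]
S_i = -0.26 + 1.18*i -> [-0.26, 0.92, 2.1, 3.28, 4.46]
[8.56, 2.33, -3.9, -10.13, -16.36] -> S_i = 8.56 + -6.23*i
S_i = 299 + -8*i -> [299, 291, 283, 275, 267]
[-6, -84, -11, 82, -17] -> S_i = Random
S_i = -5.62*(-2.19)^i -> [-5.62, 12.31, -26.95, 59.03, -129.27]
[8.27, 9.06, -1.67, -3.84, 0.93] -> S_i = Random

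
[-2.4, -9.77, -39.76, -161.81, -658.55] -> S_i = -2.40*4.07^i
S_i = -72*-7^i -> [-72, 504, -3528, 24696, -172872]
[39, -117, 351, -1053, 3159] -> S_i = 39*-3^i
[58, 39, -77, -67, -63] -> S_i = Random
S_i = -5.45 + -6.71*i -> [-5.45, -12.16, -18.87, -25.58, -32.29]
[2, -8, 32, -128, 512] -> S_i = 2*-4^i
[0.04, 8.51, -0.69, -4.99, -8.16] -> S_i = Random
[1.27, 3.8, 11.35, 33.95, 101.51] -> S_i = 1.27*2.99^i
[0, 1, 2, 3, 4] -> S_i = 0 + 1*i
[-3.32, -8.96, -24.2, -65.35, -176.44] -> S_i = -3.32*2.70^i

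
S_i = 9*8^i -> [9, 72, 576, 4608, 36864]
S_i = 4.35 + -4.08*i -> [4.35, 0.27, -3.81, -7.89, -11.97]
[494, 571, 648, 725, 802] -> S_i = 494 + 77*i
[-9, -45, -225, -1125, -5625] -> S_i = -9*5^i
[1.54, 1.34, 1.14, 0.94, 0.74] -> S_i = 1.54 + -0.20*i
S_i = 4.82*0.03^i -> [4.82, 0.14, 0.0, 0.0, 0.0]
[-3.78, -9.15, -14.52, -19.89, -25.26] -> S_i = -3.78 + -5.37*i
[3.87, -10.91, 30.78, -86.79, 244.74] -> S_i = 3.87*(-2.82)^i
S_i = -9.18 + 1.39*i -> [-9.18, -7.79, -6.4, -5.01, -3.62]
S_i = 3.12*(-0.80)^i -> [3.12, -2.5, 2.0, -1.6, 1.28]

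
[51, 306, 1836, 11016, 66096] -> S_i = 51*6^i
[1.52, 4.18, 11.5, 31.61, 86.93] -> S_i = 1.52*2.75^i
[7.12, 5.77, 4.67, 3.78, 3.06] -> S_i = 7.12*0.81^i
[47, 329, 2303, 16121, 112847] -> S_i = 47*7^i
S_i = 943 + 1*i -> [943, 944, 945, 946, 947]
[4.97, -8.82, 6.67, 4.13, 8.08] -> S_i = Random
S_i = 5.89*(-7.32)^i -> [5.89, -43.11, 315.6, -2310.19, 16910.62]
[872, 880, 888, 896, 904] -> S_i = 872 + 8*i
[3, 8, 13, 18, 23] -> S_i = 3 + 5*i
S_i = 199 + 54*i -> [199, 253, 307, 361, 415]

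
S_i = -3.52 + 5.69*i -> [-3.52, 2.17, 7.86, 13.55, 19.24]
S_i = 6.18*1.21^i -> [6.18, 7.48, 9.05, 10.95, 13.25]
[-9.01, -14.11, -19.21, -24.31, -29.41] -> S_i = -9.01 + -5.10*i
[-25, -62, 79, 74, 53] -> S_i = Random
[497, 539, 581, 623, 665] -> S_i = 497 + 42*i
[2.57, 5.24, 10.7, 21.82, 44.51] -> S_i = 2.57*2.04^i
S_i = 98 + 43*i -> [98, 141, 184, 227, 270]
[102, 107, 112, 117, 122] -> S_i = 102 + 5*i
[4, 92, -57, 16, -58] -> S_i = Random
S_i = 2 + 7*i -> [2, 9, 16, 23, 30]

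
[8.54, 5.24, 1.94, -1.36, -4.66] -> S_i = 8.54 + -3.30*i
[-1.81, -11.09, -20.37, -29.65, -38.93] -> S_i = -1.81 + -9.28*i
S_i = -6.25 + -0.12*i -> [-6.25, -6.37, -6.49, -6.61, -6.73]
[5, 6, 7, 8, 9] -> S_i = 5 + 1*i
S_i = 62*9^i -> [62, 558, 5022, 45198, 406782]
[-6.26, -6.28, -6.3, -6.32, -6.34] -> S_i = -6.26 + -0.02*i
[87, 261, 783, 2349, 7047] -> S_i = 87*3^i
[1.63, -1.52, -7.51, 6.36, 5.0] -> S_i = Random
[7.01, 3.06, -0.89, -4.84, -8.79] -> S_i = 7.01 + -3.95*i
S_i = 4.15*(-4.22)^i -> [4.15, -17.51, 73.9, -311.88, 1316.13]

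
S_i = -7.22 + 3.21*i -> [-7.22, -4.01, -0.8, 2.41, 5.62]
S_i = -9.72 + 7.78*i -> [-9.72, -1.94, 5.84, 13.62, 21.4]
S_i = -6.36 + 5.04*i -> [-6.36, -1.32, 3.72, 8.76, 13.8]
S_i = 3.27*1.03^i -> [3.27, 3.37, 3.47, 3.57, 3.68]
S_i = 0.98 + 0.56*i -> [0.98, 1.54, 2.1, 2.66, 3.22]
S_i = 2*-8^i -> [2, -16, 128, -1024, 8192]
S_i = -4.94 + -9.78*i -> [-4.94, -14.72, -24.5, -34.28, -44.06]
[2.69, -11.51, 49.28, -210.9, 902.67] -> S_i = 2.69*(-4.28)^i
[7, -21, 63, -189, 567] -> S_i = 7*-3^i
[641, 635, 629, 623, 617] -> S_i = 641 + -6*i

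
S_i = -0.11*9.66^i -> [-0.11, -1.06, -10.26, -99.16, -957.86]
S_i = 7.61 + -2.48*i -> [7.61, 5.13, 2.65, 0.17, -2.31]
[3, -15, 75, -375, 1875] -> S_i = 3*-5^i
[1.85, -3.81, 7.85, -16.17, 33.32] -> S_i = 1.85*(-2.06)^i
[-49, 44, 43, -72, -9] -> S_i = Random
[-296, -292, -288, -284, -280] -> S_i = -296 + 4*i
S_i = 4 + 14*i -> [4, 18, 32, 46, 60]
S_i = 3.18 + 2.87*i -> [3.18, 6.05, 8.92, 11.79, 14.66]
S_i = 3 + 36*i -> [3, 39, 75, 111, 147]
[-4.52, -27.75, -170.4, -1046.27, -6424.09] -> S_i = -4.52*6.14^i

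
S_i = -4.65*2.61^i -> [-4.65, -12.14, -31.68, -82.68, -215.78]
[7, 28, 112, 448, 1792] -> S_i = 7*4^i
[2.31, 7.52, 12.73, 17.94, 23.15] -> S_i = 2.31 + 5.21*i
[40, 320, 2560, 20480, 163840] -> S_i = 40*8^i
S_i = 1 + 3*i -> [1, 4, 7, 10, 13]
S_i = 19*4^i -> [19, 76, 304, 1216, 4864]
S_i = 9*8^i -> [9, 72, 576, 4608, 36864]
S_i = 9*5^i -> [9, 45, 225, 1125, 5625]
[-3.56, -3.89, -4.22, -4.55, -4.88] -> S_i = -3.56 + -0.33*i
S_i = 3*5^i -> [3, 15, 75, 375, 1875]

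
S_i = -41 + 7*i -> [-41, -34, -27, -20, -13]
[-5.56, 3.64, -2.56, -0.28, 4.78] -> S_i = Random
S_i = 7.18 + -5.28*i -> [7.18, 1.9, -3.38, -8.66, -13.94]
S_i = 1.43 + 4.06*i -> [1.43, 5.49, 9.55, 13.61, 17.67]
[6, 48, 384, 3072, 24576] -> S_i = 6*8^i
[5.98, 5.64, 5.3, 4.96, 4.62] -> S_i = 5.98 + -0.34*i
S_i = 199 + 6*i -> [199, 205, 211, 217, 223]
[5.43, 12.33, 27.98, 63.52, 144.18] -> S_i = 5.43*2.27^i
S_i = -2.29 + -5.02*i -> [-2.29, -7.31, -12.33, -17.35, -22.37]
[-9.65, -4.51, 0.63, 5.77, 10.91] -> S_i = -9.65 + 5.14*i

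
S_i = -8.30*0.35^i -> [-8.3, -2.9, -1.02, -0.36, -0.12]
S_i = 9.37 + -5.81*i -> [9.37, 3.56, -2.25, -8.06, -13.87]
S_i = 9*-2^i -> [9, -18, 36, -72, 144]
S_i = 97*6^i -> [97, 582, 3492, 20952, 125712]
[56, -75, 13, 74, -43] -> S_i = Random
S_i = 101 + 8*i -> [101, 109, 117, 125, 133]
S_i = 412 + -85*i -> [412, 327, 242, 157, 72]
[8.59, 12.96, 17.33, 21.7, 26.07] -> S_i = 8.59 + 4.37*i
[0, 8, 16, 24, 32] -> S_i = 0 + 8*i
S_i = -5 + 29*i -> [-5, 24, 53, 82, 111]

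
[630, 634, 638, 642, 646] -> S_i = 630 + 4*i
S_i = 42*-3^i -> [42, -126, 378, -1134, 3402]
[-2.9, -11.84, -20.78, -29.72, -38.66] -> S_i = -2.90 + -8.94*i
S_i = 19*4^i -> [19, 76, 304, 1216, 4864]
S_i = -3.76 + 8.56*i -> [-3.76, 4.8, 13.36, 21.92, 30.48]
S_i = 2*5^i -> [2, 10, 50, 250, 1250]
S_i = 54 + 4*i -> [54, 58, 62, 66, 70]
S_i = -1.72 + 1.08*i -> [-1.72, -0.64, 0.44, 1.52, 2.6]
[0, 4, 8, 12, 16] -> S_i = 0 + 4*i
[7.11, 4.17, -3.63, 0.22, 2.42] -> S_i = Random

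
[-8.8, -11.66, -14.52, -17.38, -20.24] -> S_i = -8.80 + -2.86*i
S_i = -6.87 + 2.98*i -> [-6.87, -3.89, -0.91, 2.07, 5.05]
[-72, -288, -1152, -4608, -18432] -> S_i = -72*4^i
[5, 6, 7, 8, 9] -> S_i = 5 + 1*i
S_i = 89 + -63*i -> [89, 26, -37, -100, -163]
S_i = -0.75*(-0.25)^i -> [-0.75, 0.19, -0.05, 0.01, -0.0]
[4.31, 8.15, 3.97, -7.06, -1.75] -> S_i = Random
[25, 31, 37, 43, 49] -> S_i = 25 + 6*i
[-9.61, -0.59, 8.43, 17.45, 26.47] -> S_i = -9.61 + 9.02*i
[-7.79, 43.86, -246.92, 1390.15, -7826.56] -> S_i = -7.79*(-5.63)^i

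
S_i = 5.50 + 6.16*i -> [5.5, 11.66, 17.82, 23.98, 30.14]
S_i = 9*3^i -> [9, 27, 81, 243, 729]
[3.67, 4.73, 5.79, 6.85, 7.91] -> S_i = 3.67 + 1.06*i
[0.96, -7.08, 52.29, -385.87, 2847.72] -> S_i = 0.96*(-7.38)^i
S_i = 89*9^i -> [89, 801, 7209, 64881, 583929]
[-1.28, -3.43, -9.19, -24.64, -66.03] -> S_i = -1.28*2.68^i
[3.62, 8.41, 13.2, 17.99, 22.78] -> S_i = 3.62 + 4.79*i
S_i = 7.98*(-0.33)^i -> [7.98, -2.63, 0.87, -0.29, 0.09]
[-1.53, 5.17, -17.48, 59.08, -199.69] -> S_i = -1.53*(-3.38)^i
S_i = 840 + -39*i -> [840, 801, 762, 723, 684]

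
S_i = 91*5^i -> [91, 455, 2275, 11375, 56875]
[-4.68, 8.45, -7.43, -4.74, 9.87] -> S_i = Random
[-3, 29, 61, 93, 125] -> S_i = -3 + 32*i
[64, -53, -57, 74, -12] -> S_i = Random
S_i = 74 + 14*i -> [74, 88, 102, 116, 130]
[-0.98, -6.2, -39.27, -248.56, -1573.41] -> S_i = -0.98*6.33^i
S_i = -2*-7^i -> [-2, 14, -98, 686, -4802]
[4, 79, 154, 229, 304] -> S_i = 4 + 75*i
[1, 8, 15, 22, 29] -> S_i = 1 + 7*i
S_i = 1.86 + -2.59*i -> [1.86, -0.73, -3.32, -5.91, -8.5]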